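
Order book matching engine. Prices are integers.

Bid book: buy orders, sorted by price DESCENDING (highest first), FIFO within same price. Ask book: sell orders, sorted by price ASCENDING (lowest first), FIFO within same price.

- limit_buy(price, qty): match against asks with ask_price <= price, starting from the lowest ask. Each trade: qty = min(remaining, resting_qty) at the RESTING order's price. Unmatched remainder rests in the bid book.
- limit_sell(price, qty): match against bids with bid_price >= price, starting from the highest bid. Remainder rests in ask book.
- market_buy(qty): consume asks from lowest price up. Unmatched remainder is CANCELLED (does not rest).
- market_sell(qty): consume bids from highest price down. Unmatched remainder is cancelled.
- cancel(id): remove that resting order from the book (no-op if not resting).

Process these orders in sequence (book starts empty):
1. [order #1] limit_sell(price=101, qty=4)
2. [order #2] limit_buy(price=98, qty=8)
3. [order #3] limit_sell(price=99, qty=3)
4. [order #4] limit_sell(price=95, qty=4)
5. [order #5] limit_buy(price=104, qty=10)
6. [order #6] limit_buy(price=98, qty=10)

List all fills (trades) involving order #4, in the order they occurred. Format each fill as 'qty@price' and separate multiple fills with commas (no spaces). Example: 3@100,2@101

Answer: 4@98

Derivation:
After op 1 [order #1] limit_sell(price=101, qty=4): fills=none; bids=[-] asks=[#1:4@101]
After op 2 [order #2] limit_buy(price=98, qty=8): fills=none; bids=[#2:8@98] asks=[#1:4@101]
After op 3 [order #3] limit_sell(price=99, qty=3): fills=none; bids=[#2:8@98] asks=[#3:3@99 #1:4@101]
After op 4 [order #4] limit_sell(price=95, qty=4): fills=#2x#4:4@98; bids=[#2:4@98] asks=[#3:3@99 #1:4@101]
After op 5 [order #5] limit_buy(price=104, qty=10): fills=#5x#3:3@99 #5x#1:4@101; bids=[#5:3@104 #2:4@98] asks=[-]
After op 6 [order #6] limit_buy(price=98, qty=10): fills=none; bids=[#5:3@104 #2:4@98 #6:10@98] asks=[-]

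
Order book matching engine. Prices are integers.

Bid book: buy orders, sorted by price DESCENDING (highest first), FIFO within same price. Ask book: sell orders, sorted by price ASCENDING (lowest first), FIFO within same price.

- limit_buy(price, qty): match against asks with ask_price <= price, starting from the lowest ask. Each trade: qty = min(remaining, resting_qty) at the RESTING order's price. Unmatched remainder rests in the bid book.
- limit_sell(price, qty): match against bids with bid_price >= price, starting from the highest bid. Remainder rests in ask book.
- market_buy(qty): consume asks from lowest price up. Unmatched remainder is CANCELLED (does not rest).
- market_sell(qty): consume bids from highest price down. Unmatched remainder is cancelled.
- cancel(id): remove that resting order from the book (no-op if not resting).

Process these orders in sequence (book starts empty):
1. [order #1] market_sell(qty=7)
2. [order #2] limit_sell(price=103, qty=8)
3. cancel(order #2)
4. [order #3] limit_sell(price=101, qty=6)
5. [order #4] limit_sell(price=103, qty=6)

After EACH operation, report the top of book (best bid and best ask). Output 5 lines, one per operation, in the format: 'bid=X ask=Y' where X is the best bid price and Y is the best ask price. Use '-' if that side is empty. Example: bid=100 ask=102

After op 1 [order #1] market_sell(qty=7): fills=none; bids=[-] asks=[-]
After op 2 [order #2] limit_sell(price=103, qty=8): fills=none; bids=[-] asks=[#2:8@103]
After op 3 cancel(order #2): fills=none; bids=[-] asks=[-]
After op 4 [order #3] limit_sell(price=101, qty=6): fills=none; bids=[-] asks=[#3:6@101]
After op 5 [order #4] limit_sell(price=103, qty=6): fills=none; bids=[-] asks=[#3:6@101 #4:6@103]

Answer: bid=- ask=-
bid=- ask=103
bid=- ask=-
bid=- ask=101
bid=- ask=101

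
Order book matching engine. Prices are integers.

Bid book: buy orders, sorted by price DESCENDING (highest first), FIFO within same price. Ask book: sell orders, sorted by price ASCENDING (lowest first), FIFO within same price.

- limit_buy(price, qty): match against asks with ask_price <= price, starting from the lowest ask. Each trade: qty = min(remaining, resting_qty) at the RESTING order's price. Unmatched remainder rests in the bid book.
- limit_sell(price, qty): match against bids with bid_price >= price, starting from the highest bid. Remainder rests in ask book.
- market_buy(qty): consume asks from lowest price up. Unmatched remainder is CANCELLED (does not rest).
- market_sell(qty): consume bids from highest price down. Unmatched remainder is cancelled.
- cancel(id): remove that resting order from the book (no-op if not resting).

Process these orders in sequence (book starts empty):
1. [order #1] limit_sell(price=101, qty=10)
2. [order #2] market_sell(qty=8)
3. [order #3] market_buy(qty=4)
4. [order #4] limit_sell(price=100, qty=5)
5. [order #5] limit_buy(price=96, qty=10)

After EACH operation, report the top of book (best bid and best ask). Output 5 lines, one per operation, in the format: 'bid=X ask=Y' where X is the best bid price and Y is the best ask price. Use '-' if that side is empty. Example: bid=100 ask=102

After op 1 [order #1] limit_sell(price=101, qty=10): fills=none; bids=[-] asks=[#1:10@101]
After op 2 [order #2] market_sell(qty=8): fills=none; bids=[-] asks=[#1:10@101]
After op 3 [order #3] market_buy(qty=4): fills=#3x#1:4@101; bids=[-] asks=[#1:6@101]
After op 4 [order #4] limit_sell(price=100, qty=5): fills=none; bids=[-] asks=[#4:5@100 #1:6@101]
After op 5 [order #5] limit_buy(price=96, qty=10): fills=none; bids=[#5:10@96] asks=[#4:5@100 #1:6@101]

Answer: bid=- ask=101
bid=- ask=101
bid=- ask=101
bid=- ask=100
bid=96 ask=100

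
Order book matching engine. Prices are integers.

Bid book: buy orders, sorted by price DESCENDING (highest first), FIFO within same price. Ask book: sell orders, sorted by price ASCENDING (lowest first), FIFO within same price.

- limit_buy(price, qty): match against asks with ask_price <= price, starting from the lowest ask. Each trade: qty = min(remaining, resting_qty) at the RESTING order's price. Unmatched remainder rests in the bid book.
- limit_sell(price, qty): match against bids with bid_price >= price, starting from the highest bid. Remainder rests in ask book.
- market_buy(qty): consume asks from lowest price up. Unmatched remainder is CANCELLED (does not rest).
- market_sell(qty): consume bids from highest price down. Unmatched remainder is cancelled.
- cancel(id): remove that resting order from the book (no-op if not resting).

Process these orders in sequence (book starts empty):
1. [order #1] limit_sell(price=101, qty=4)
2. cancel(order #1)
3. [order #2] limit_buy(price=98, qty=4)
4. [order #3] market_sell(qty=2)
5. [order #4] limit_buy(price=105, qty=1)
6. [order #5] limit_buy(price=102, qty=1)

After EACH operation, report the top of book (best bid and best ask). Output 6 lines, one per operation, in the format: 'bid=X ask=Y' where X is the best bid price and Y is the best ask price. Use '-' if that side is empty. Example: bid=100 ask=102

Answer: bid=- ask=101
bid=- ask=-
bid=98 ask=-
bid=98 ask=-
bid=105 ask=-
bid=105 ask=-

Derivation:
After op 1 [order #1] limit_sell(price=101, qty=4): fills=none; bids=[-] asks=[#1:4@101]
After op 2 cancel(order #1): fills=none; bids=[-] asks=[-]
After op 3 [order #2] limit_buy(price=98, qty=4): fills=none; bids=[#2:4@98] asks=[-]
After op 4 [order #3] market_sell(qty=2): fills=#2x#3:2@98; bids=[#2:2@98] asks=[-]
After op 5 [order #4] limit_buy(price=105, qty=1): fills=none; bids=[#4:1@105 #2:2@98] asks=[-]
After op 6 [order #5] limit_buy(price=102, qty=1): fills=none; bids=[#4:1@105 #5:1@102 #2:2@98] asks=[-]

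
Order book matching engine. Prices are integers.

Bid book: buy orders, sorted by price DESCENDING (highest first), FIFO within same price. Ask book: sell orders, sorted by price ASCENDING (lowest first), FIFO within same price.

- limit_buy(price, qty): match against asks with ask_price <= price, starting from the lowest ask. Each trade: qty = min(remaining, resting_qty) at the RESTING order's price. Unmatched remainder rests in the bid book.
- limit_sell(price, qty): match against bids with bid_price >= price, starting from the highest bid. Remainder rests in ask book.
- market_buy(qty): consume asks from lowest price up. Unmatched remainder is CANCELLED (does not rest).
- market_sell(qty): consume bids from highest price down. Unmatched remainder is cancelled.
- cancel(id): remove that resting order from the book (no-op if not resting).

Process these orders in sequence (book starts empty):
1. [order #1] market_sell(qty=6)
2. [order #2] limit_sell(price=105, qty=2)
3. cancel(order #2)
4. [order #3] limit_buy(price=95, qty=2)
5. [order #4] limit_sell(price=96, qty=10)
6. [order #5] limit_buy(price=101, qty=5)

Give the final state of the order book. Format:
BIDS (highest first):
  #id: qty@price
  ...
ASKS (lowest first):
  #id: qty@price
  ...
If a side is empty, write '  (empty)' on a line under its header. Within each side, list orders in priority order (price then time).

Answer: BIDS (highest first):
  #3: 2@95
ASKS (lowest first):
  #4: 5@96

Derivation:
After op 1 [order #1] market_sell(qty=6): fills=none; bids=[-] asks=[-]
After op 2 [order #2] limit_sell(price=105, qty=2): fills=none; bids=[-] asks=[#2:2@105]
After op 3 cancel(order #2): fills=none; bids=[-] asks=[-]
After op 4 [order #3] limit_buy(price=95, qty=2): fills=none; bids=[#3:2@95] asks=[-]
After op 5 [order #4] limit_sell(price=96, qty=10): fills=none; bids=[#3:2@95] asks=[#4:10@96]
After op 6 [order #5] limit_buy(price=101, qty=5): fills=#5x#4:5@96; bids=[#3:2@95] asks=[#4:5@96]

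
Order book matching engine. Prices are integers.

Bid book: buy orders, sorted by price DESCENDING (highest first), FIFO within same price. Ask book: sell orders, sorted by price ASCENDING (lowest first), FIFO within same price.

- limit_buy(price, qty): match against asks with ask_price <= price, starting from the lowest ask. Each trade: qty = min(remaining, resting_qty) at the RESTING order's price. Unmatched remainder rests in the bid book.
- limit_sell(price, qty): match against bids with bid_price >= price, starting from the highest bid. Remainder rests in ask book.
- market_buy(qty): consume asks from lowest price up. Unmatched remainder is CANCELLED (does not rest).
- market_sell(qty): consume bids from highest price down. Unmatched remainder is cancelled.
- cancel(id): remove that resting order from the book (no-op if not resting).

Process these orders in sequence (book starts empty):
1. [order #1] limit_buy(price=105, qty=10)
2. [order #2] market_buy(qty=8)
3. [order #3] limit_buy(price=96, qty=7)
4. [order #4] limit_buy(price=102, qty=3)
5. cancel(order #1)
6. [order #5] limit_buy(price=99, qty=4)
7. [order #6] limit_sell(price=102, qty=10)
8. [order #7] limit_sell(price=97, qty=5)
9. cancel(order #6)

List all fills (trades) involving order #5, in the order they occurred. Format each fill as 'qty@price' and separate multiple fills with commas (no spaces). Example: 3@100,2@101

Answer: 4@99

Derivation:
After op 1 [order #1] limit_buy(price=105, qty=10): fills=none; bids=[#1:10@105] asks=[-]
After op 2 [order #2] market_buy(qty=8): fills=none; bids=[#1:10@105] asks=[-]
After op 3 [order #3] limit_buy(price=96, qty=7): fills=none; bids=[#1:10@105 #3:7@96] asks=[-]
After op 4 [order #4] limit_buy(price=102, qty=3): fills=none; bids=[#1:10@105 #4:3@102 #3:7@96] asks=[-]
After op 5 cancel(order #1): fills=none; bids=[#4:3@102 #3:7@96] asks=[-]
After op 6 [order #5] limit_buy(price=99, qty=4): fills=none; bids=[#4:3@102 #5:4@99 #3:7@96] asks=[-]
After op 7 [order #6] limit_sell(price=102, qty=10): fills=#4x#6:3@102; bids=[#5:4@99 #3:7@96] asks=[#6:7@102]
After op 8 [order #7] limit_sell(price=97, qty=5): fills=#5x#7:4@99; bids=[#3:7@96] asks=[#7:1@97 #6:7@102]
After op 9 cancel(order #6): fills=none; bids=[#3:7@96] asks=[#7:1@97]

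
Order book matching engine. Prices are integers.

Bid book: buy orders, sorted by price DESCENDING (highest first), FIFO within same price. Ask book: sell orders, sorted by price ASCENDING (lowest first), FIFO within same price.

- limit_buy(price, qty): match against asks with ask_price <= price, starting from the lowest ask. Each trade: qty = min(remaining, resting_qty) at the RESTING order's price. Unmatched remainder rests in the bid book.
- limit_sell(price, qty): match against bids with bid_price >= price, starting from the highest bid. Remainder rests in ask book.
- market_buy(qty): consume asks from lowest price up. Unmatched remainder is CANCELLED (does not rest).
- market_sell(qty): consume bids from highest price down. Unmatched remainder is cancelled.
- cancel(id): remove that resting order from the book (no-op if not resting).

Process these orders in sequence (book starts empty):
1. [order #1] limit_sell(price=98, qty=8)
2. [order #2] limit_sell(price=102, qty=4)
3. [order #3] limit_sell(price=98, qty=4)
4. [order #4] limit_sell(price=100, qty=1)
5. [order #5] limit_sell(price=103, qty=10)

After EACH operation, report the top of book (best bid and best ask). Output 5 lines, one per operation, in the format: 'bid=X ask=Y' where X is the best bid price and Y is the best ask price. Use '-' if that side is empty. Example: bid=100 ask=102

Answer: bid=- ask=98
bid=- ask=98
bid=- ask=98
bid=- ask=98
bid=- ask=98

Derivation:
After op 1 [order #1] limit_sell(price=98, qty=8): fills=none; bids=[-] asks=[#1:8@98]
After op 2 [order #2] limit_sell(price=102, qty=4): fills=none; bids=[-] asks=[#1:8@98 #2:4@102]
After op 3 [order #3] limit_sell(price=98, qty=4): fills=none; bids=[-] asks=[#1:8@98 #3:4@98 #2:4@102]
After op 4 [order #4] limit_sell(price=100, qty=1): fills=none; bids=[-] asks=[#1:8@98 #3:4@98 #4:1@100 #2:4@102]
After op 5 [order #5] limit_sell(price=103, qty=10): fills=none; bids=[-] asks=[#1:8@98 #3:4@98 #4:1@100 #2:4@102 #5:10@103]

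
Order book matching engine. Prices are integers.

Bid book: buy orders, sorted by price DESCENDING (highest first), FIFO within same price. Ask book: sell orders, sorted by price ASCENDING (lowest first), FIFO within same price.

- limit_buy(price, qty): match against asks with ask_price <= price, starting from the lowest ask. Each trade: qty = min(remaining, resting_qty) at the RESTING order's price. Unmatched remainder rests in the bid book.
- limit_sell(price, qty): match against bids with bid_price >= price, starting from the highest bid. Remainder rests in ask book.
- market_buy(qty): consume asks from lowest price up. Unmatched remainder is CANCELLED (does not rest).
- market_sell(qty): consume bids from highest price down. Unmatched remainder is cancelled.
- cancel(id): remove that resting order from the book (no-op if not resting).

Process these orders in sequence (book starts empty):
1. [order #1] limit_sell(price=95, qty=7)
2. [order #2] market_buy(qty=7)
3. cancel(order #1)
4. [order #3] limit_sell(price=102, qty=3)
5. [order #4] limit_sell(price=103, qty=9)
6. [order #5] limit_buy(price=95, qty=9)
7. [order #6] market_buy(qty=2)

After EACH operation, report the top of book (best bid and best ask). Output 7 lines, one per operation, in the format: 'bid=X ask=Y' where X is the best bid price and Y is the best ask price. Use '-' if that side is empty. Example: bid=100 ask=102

After op 1 [order #1] limit_sell(price=95, qty=7): fills=none; bids=[-] asks=[#1:7@95]
After op 2 [order #2] market_buy(qty=7): fills=#2x#1:7@95; bids=[-] asks=[-]
After op 3 cancel(order #1): fills=none; bids=[-] asks=[-]
After op 4 [order #3] limit_sell(price=102, qty=3): fills=none; bids=[-] asks=[#3:3@102]
After op 5 [order #4] limit_sell(price=103, qty=9): fills=none; bids=[-] asks=[#3:3@102 #4:9@103]
After op 6 [order #5] limit_buy(price=95, qty=9): fills=none; bids=[#5:9@95] asks=[#3:3@102 #4:9@103]
After op 7 [order #6] market_buy(qty=2): fills=#6x#3:2@102; bids=[#5:9@95] asks=[#3:1@102 #4:9@103]

Answer: bid=- ask=95
bid=- ask=-
bid=- ask=-
bid=- ask=102
bid=- ask=102
bid=95 ask=102
bid=95 ask=102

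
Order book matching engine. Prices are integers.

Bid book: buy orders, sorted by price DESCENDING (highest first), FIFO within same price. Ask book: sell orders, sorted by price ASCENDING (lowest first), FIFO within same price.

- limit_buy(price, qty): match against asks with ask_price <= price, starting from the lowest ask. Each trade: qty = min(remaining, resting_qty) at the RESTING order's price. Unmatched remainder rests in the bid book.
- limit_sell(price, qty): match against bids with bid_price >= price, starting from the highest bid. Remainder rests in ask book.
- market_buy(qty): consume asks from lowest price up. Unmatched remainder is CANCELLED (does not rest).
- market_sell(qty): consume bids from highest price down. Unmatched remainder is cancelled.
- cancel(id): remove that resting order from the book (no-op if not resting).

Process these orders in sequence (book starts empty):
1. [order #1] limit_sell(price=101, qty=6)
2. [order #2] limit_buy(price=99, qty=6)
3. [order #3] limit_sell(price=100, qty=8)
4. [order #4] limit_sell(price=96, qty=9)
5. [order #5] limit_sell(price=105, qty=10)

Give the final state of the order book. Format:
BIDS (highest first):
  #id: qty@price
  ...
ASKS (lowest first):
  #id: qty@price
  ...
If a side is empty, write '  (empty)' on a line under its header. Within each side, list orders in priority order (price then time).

After op 1 [order #1] limit_sell(price=101, qty=6): fills=none; bids=[-] asks=[#1:6@101]
After op 2 [order #2] limit_buy(price=99, qty=6): fills=none; bids=[#2:6@99] asks=[#1:6@101]
After op 3 [order #3] limit_sell(price=100, qty=8): fills=none; bids=[#2:6@99] asks=[#3:8@100 #1:6@101]
After op 4 [order #4] limit_sell(price=96, qty=9): fills=#2x#4:6@99; bids=[-] asks=[#4:3@96 #3:8@100 #1:6@101]
After op 5 [order #5] limit_sell(price=105, qty=10): fills=none; bids=[-] asks=[#4:3@96 #3:8@100 #1:6@101 #5:10@105]

Answer: BIDS (highest first):
  (empty)
ASKS (lowest first):
  #4: 3@96
  #3: 8@100
  #1: 6@101
  #5: 10@105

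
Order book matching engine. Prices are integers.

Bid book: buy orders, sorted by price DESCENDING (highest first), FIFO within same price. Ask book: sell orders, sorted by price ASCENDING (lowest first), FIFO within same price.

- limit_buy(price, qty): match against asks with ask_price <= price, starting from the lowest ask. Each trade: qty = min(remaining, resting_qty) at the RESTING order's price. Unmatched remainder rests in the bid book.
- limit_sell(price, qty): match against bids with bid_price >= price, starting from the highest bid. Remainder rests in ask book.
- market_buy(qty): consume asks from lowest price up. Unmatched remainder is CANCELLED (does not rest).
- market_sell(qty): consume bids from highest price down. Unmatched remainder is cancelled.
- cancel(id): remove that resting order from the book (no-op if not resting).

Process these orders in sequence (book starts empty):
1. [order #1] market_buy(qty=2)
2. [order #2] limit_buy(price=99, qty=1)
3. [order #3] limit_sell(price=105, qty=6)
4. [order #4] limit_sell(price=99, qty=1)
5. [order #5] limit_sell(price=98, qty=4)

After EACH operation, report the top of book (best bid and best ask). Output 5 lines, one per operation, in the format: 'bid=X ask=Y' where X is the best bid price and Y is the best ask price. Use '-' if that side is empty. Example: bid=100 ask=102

After op 1 [order #1] market_buy(qty=2): fills=none; bids=[-] asks=[-]
After op 2 [order #2] limit_buy(price=99, qty=1): fills=none; bids=[#2:1@99] asks=[-]
After op 3 [order #3] limit_sell(price=105, qty=6): fills=none; bids=[#2:1@99] asks=[#3:6@105]
After op 4 [order #4] limit_sell(price=99, qty=1): fills=#2x#4:1@99; bids=[-] asks=[#3:6@105]
After op 5 [order #5] limit_sell(price=98, qty=4): fills=none; bids=[-] asks=[#5:4@98 #3:6@105]

Answer: bid=- ask=-
bid=99 ask=-
bid=99 ask=105
bid=- ask=105
bid=- ask=98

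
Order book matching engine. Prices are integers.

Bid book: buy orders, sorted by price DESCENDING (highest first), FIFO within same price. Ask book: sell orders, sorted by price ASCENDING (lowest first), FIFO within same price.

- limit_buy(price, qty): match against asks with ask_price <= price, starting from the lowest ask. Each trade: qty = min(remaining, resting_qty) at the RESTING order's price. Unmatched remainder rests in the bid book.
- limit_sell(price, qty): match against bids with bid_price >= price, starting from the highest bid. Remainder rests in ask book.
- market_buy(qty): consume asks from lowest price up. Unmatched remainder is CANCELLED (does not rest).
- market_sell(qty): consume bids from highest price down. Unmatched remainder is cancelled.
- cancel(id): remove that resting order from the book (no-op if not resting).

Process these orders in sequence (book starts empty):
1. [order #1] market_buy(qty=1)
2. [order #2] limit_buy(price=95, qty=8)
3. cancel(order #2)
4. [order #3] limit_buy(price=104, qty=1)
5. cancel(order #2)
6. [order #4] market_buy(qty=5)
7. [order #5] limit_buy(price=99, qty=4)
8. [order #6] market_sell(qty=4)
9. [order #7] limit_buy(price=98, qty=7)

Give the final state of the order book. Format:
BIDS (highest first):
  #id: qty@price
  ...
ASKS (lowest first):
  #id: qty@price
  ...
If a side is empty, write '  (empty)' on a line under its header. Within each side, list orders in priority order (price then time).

Answer: BIDS (highest first):
  #5: 1@99
  #7: 7@98
ASKS (lowest first):
  (empty)

Derivation:
After op 1 [order #1] market_buy(qty=1): fills=none; bids=[-] asks=[-]
After op 2 [order #2] limit_buy(price=95, qty=8): fills=none; bids=[#2:8@95] asks=[-]
After op 3 cancel(order #2): fills=none; bids=[-] asks=[-]
After op 4 [order #3] limit_buy(price=104, qty=1): fills=none; bids=[#3:1@104] asks=[-]
After op 5 cancel(order #2): fills=none; bids=[#3:1@104] asks=[-]
After op 6 [order #4] market_buy(qty=5): fills=none; bids=[#3:1@104] asks=[-]
After op 7 [order #5] limit_buy(price=99, qty=4): fills=none; bids=[#3:1@104 #5:4@99] asks=[-]
After op 8 [order #6] market_sell(qty=4): fills=#3x#6:1@104 #5x#6:3@99; bids=[#5:1@99] asks=[-]
After op 9 [order #7] limit_buy(price=98, qty=7): fills=none; bids=[#5:1@99 #7:7@98] asks=[-]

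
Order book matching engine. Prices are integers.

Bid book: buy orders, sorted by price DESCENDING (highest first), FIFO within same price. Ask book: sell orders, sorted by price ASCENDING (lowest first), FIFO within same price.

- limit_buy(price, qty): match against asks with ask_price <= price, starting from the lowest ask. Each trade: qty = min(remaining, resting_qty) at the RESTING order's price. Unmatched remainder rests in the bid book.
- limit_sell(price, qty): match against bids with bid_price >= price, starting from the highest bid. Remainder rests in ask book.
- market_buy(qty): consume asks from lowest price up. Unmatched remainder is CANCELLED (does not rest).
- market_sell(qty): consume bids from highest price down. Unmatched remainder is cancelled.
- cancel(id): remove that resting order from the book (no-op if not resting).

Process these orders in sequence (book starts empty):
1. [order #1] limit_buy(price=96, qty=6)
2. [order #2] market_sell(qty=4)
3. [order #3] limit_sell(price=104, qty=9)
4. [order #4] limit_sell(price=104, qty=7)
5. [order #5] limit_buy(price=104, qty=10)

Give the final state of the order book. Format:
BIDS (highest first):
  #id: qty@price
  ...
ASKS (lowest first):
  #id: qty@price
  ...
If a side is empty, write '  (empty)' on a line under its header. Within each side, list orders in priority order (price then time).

Answer: BIDS (highest first):
  #1: 2@96
ASKS (lowest first):
  #4: 6@104

Derivation:
After op 1 [order #1] limit_buy(price=96, qty=6): fills=none; bids=[#1:6@96] asks=[-]
After op 2 [order #2] market_sell(qty=4): fills=#1x#2:4@96; bids=[#1:2@96] asks=[-]
After op 3 [order #3] limit_sell(price=104, qty=9): fills=none; bids=[#1:2@96] asks=[#3:9@104]
After op 4 [order #4] limit_sell(price=104, qty=7): fills=none; bids=[#1:2@96] asks=[#3:9@104 #4:7@104]
After op 5 [order #5] limit_buy(price=104, qty=10): fills=#5x#3:9@104 #5x#4:1@104; bids=[#1:2@96] asks=[#4:6@104]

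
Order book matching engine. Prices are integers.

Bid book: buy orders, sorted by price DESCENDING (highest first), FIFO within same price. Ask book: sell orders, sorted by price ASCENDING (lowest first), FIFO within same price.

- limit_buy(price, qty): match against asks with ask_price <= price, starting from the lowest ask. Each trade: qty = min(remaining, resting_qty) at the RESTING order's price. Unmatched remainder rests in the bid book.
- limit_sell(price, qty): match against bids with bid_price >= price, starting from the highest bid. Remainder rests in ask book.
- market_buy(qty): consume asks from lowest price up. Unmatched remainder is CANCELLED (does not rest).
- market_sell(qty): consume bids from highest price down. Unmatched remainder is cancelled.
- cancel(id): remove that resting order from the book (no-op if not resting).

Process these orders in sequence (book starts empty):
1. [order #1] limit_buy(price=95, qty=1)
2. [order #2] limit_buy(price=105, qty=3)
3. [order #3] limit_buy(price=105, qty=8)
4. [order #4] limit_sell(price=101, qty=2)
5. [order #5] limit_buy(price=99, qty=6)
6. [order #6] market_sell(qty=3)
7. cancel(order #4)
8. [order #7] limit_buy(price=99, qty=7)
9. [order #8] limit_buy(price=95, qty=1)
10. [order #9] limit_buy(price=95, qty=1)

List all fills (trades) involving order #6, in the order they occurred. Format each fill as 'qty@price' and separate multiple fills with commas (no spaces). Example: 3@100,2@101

After op 1 [order #1] limit_buy(price=95, qty=1): fills=none; bids=[#1:1@95] asks=[-]
After op 2 [order #2] limit_buy(price=105, qty=3): fills=none; bids=[#2:3@105 #1:1@95] asks=[-]
After op 3 [order #3] limit_buy(price=105, qty=8): fills=none; bids=[#2:3@105 #3:8@105 #1:1@95] asks=[-]
After op 4 [order #4] limit_sell(price=101, qty=2): fills=#2x#4:2@105; bids=[#2:1@105 #3:8@105 #1:1@95] asks=[-]
After op 5 [order #5] limit_buy(price=99, qty=6): fills=none; bids=[#2:1@105 #3:8@105 #5:6@99 #1:1@95] asks=[-]
After op 6 [order #6] market_sell(qty=3): fills=#2x#6:1@105 #3x#6:2@105; bids=[#3:6@105 #5:6@99 #1:1@95] asks=[-]
After op 7 cancel(order #4): fills=none; bids=[#3:6@105 #5:6@99 #1:1@95] asks=[-]
After op 8 [order #7] limit_buy(price=99, qty=7): fills=none; bids=[#3:6@105 #5:6@99 #7:7@99 #1:1@95] asks=[-]
After op 9 [order #8] limit_buy(price=95, qty=1): fills=none; bids=[#3:6@105 #5:6@99 #7:7@99 #1:1@95 #8:1@95] asks=[-]
After op 10 [order #9] limit_buy(price=95, qty=1): fills=none; bids=[#3:6@105 #5:6@99 #7:7@99 #1:1@95 #8:1@95 #9:1@95] asks=[-]

Answer: 1@105,2@105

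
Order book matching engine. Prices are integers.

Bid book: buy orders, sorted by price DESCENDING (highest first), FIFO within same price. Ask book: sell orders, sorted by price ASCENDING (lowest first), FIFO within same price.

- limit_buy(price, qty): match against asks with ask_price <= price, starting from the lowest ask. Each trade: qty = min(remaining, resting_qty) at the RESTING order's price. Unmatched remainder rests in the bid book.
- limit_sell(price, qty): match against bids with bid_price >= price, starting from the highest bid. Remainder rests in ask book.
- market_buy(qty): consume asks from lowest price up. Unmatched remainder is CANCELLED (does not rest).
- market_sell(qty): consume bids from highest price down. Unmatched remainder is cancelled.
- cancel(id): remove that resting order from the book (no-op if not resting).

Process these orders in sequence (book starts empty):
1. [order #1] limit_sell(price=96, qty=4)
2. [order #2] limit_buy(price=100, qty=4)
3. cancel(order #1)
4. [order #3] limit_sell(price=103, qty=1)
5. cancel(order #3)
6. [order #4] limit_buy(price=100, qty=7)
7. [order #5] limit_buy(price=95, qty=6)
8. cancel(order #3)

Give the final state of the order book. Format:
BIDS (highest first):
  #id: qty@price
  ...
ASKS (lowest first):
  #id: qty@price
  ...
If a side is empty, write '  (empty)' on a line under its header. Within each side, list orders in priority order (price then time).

Answer: BIDS (highest first):
  #4: 7@100
  #5: 6@95
ASKS (lowest first):
  (empty)

Derivation:
After op 1 [order #1] limit_sell(price=96, qty=4): fills=none; bids=[-] asks=[#1:4@96]
After op 2 [order #2] limit_buy(price=100, qty=4): fills=#2x#1:4@96; bids=[-] asks=[-]
After op 3 cancel(order #1): fills=none; bids=[-] asks=[-]
After op 4 [order #3] limit_sell(price=103, qty=1): fills=none; bids=[-] asks=[#3:1@103]
After op 5 cancel(order #3): fills=none; bids=[-] asks=[-]
After op 6 [order #4] limit_buy(price=100, qty=7): fills=none; bids=[#4:7@100] asks=[-]
After op 7 [order #5] limit_buy(price=95, qty=6): fills=none; bids=[#4:7@100 #5:6@95] asks=[-]
After op 8 cancel(order #3): fills=none; bids=[#4:7@100 #5:6@95] asks=[-]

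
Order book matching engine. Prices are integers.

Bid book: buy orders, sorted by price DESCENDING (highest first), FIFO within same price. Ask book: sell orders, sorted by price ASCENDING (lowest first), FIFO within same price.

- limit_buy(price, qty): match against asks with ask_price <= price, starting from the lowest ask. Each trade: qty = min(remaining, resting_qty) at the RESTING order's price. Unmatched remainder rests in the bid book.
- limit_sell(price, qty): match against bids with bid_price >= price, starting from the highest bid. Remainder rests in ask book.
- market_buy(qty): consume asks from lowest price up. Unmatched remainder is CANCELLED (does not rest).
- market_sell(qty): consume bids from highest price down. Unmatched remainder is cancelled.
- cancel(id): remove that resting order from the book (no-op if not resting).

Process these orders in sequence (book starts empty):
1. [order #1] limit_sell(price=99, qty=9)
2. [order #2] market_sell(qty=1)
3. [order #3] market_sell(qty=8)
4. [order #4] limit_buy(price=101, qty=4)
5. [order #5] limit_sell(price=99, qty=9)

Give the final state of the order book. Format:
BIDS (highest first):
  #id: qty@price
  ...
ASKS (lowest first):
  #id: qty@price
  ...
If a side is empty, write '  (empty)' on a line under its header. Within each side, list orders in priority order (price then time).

Answer: BIDS (highest first):
  (empty)
ASKS (lowest first):
  #1: 5@99
  #5: 9@99

Derivation:
After op 1 [order #1] limit_sell(price=99, qty=9): fills=none; bids=[-] asks=[#1:9@99]
After op 2 [order #2] market_sell(qty=1): fills=none; bids=[-] asks=[#1:9@99]
After op 3 [order #3] market_sell(qty=8): fills=none; bids=[-] asks=[#1:9@99]
After op 4 [order #4] limit_buy(price=101, qty=4): fills=#4x#1:4@99; bids=[-] asks=[#1:5@99]
After op 5 [order #5] limit_sell(price=99, qty=9): fills=none; bids=[-] asks=[#1:5@99 #5:9@99]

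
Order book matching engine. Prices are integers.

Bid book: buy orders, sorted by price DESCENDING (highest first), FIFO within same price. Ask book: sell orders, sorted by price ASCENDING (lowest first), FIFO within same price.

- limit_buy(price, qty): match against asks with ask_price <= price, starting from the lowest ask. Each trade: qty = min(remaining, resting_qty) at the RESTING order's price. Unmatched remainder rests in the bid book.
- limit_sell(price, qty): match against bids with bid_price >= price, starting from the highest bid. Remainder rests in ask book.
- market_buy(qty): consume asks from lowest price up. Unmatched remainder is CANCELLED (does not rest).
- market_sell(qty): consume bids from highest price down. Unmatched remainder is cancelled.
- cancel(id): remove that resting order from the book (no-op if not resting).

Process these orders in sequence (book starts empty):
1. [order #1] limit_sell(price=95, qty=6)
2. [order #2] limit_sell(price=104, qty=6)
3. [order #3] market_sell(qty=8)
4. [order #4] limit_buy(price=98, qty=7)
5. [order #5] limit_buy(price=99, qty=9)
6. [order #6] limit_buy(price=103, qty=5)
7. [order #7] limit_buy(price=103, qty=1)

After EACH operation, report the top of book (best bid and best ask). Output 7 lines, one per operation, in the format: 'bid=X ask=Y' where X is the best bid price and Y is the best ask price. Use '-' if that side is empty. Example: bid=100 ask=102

Answer: bid=- ask=95
bid=- ask=95
bid=- ask=95
bid=98 ask=104
bid=99 ask=104
bid=103 ask=104
bid=103 ask=104

Derivation:
After op 1 [order #1] limit_sell(price=95, qty=6): fills=none; bids=[-] asks=[#1:6@95]
After op 2 [order #2] limit_sell(price=104, qty=6): fills=none; bids=[-] asks=[#1:6@95 #2:6@104]
After op 3 [order #3] market_sell(qty=8): fills=none; bids=[-] asks=[#1:6@95 #2:6@104]
After op 4 [order #4] limit_buy(price=98, qty=7): fills=#4x#1:6@95; bids=[#4:1@98] asks=[#2:6@104]
After op 5 [order #5] limit_buy(price=99, qty=9): fills=none; bids=[#5:9@99 #4:1@98] asks=[#2:6@104]
After op 6 [order #6] limit_buy(price=103, qty=5): fills=none; bids=[#6:5@103 #5:9@99 #4:1@98] asks=[#2:6@104]
After op 7 [order #7] limit_buy(price=103, qty=1): fills=none; bids=[#6:5@103 #7:1@103 #5:9@99 #4:1@98] asks=[#2:6@104]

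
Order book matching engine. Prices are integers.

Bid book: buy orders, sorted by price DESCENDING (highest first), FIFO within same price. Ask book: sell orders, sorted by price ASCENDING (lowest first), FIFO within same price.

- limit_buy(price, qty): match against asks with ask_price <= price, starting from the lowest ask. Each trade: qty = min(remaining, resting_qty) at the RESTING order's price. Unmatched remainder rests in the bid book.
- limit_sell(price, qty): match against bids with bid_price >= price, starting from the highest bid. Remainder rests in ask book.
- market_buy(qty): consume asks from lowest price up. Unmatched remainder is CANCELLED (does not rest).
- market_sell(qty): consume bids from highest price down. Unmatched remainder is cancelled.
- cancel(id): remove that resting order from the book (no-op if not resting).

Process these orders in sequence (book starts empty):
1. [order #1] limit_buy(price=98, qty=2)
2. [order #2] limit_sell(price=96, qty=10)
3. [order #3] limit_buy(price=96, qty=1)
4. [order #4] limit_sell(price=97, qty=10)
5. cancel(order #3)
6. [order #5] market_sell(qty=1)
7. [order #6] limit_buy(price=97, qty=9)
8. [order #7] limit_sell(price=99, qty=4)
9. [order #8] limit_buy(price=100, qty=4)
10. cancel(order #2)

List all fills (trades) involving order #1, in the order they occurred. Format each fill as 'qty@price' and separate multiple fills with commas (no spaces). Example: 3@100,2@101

After op 1 [order #1] limit_buy(price=98, qty=2): fills=none; bids=[#1:2@98] asks=[-]
After op 2 [order #2] limit_sell(price=96, qty=10): fills=#1x#2:2@98; bids=[-] asks=[#2:8@96]
After op 3 [order #3] limit_buy(price=96, qty=1): fills=#3x#2:1@96; bids=[-] asks=[#2:7@96]
After op 4 [order #4] limit_sell(price=97, qty=10): fills=none; bids=[-] asks=[#2:7@96 #4:10@97]
After op 5 cancel(order #3): fills=none; bids=[-] asks=[#2:7@96 #4:10@97]
After op 6 [order #5] market_sell(qty=1): fills=none; bids=[-] asks=[#2:7@96 #4:10@97]
After op 7 [order #6] limit_buy(price=97, qty=9): fills=#6x#2:7@96 #6x#4:2@97; bids=[-] asks=[#4:8@97]
After op 8 [order #7] limit_sell(price=99, qty=4): fills=none; bids=[-] asks=[#4:8@97 #7:4@99]
After op 9 [order #8] limit_buy(price=100, qty=4): fills=#8x#4:4@97; bids=[-] asks=[#4:4@97 #7:4@99]
After op 10 cancel(order #2): fills=none; bids=[-] asks=[#4:4@97 #7:4@99]

Answer: 2@98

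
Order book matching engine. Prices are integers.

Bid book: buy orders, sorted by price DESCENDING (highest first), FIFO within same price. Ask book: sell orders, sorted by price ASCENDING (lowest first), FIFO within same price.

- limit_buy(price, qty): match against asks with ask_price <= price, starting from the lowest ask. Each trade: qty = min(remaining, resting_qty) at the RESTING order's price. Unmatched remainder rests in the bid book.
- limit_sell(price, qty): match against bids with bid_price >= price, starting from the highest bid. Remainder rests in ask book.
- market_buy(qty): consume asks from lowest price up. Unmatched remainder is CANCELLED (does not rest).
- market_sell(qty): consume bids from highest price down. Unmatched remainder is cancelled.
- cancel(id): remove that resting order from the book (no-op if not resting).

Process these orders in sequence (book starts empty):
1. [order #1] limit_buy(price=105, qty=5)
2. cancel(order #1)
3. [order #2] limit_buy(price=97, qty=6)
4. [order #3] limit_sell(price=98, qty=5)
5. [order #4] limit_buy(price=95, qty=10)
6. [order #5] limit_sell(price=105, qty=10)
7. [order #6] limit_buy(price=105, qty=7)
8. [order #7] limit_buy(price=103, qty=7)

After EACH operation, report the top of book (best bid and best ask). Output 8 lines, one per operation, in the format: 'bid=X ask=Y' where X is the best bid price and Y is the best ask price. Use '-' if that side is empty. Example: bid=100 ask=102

After op 1 [order #1] limit_buy(price=105, qty=5): fills=none; bids=[#1:5@105] asks=[-]
After op 2 cancel(order #1): fills=none; bids=[-] asks=[-]
After op 3 [order #2] limit_buy(price=97, qty=6): fills=none; bids=[#2:6@97] asks=[-]
After op 4 [order #3] limit_sell(price=98, qty=5): fills=none; bids=[#2:6@97] asks=[#3:5@98]
After op 5 [order #4] limit_buy(price=95, qty=10): fills=none; bids=[#2:6@97 #4:10@95] asks=[#3:5@98]
After op 6 [order #5] limit_sell(price=105, qty=10): fills=none; bids=[#2:6@97 #4:10@95] asks=[#3:5@98 #5:10@105]
After op 7 [order #6] limit_buy(price=105, qty=7): fills=#6x#3:5@98 #6x#5:2@105; bids=[#2:6@97 #4:10@95] asks=[#5:8@105]
After op 8 [order #7] limit_buy(price=103, qty=7): fills=none; bids=[#7:7@103 #2:6@97 #4:10@95] asks=[#5:8@105]

Answer: bid=105 ask=-
bid=- ask=-
bid=97 ask=-
bid=97 ask=98
bid=97 ask=98
bid=97 ask=98
bid=97 ask=105
bid=103 ask=105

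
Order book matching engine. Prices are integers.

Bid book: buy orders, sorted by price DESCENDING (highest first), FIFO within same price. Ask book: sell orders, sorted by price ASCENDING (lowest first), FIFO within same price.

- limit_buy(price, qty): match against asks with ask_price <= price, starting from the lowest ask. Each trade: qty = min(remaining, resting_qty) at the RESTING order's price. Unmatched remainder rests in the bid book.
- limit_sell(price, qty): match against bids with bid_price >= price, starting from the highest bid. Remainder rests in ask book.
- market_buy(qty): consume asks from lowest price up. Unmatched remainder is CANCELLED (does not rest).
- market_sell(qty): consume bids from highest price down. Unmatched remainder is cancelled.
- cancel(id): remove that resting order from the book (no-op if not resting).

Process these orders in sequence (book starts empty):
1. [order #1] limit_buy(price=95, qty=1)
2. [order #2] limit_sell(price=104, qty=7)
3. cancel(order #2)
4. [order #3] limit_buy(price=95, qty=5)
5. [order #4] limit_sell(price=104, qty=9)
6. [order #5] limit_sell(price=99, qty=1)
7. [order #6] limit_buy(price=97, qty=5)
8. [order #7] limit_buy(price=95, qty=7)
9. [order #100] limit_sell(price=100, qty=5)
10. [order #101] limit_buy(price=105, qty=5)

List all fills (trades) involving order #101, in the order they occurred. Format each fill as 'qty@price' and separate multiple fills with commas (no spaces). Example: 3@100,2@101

Answer: 1@99,4@100

Derivation:
After op 1 [order #1] limit_buy(price=95, qty=1): fills=none; bids=[#1:1@95] asks=[-]
After op 2 [order #2] limit_sell(price=104, qty=7): fills=none; bids=[#1:1@95] asks=[#2:7@104]
After op 3 cancel(order #2): fills=none; bids=[#1:1@95] asks=[-]
After op 4 [order #3] limit_buy(price=95, qty=5): fills=none; bids=[#1:1@95 #3:5@95] asks=[-]
After op 5 [order #4] limit_sell(price=104, qty=9): fills=none; bids=[#1:1@95 #3:5@95] asks=[#4:9@104]
After op 6 [order #5] limit_sell(price=99, qty=1): fills=none; bids=[#1:1@95 #3:5@95] asks=[#5:1@99 #4:9@104]
After op 7 [order #6] limit_buy(price=97, qty=5): fills=none; bids=[#6:5@97 #1:1@95 #3:5@95] asks=[#5:1@99 #4:9@104]
After op 8 [order #7] limit_buy(price=95, qty=7): fills=none; bids=[#6:5@97 #1:1@95 #3:5@95 #7:7@95] asks=[#5:1@99 #4:9@104]
After op 9 [order #100] limit_sell(price=100, qty=5): fills=none; bids=[#6:5@97 #1:1@95 #3:5@95 #7:7@95] asks=[#5:1@99 #100:5@100 #4:9@104]
After op 10 [order #101] limit_buy(price=105, qty=5): fills=#101x#5:1@99 #101x#100:4@100; bids=[#6:5@97 #1:1@95 #3:5@95 #7:7@95] asks=[#100:1@100 #4:9@104]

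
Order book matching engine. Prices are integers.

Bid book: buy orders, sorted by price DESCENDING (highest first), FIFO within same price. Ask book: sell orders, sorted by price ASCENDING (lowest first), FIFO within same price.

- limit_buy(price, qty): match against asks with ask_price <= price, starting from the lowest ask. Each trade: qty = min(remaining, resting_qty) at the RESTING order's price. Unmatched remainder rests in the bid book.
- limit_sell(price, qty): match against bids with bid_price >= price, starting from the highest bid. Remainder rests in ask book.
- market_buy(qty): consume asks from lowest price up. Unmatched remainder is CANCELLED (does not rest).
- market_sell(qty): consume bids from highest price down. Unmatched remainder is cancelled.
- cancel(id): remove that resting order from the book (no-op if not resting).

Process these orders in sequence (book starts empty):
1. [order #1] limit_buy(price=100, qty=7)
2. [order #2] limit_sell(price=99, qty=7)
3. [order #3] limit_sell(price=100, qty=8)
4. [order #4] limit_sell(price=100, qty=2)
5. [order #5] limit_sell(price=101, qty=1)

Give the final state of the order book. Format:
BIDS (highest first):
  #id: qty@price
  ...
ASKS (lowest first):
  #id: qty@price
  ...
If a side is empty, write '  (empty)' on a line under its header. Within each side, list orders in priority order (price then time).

Answer: BIDS (highest first):
  (empty)
ASKS (lowest first):
  #3: 8@100
  #4: 2@100
  #5: 1@101

Derivation:
After op 1 [order #1] limit_buy(price=100, qty=7): fills=none; bids=[#1:7@100] asks=[-]
After op 2 [order #2] limit_sell(price=99, qty=7): fills=#1x#2:7@100; bids=[-] asks=[-]
After op 3 [order #3] limit_sell(price=100, qty=8): fills=none; bids=[-] asks=[#3:8@100]
After op 4 [order #4] limit_sell(price=100, qty=2): fills=none; bids=[-] asks=[#3:8@100 #4:2@100]
After op 5 [order #5] limit_sell(price=101, qty=1): fills=none; bids=[-] asks=[#3:8@100 #4:2@100 #5:1@101]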